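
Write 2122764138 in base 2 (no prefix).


2122764138 = 1111110100001101100111101101010 in binary

1111110100001101100111101101010


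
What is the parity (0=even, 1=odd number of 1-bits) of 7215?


0b1110000101111 has 8 ones => parity 0

0


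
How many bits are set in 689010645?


0b101001000100010111011111010101 has 16 set bits

16


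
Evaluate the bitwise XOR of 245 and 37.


0b11110101 ^ 0b100101 = 0b11010000 = 208

208


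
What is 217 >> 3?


0b11011001 >> 3 = 0b11011 = 27

27


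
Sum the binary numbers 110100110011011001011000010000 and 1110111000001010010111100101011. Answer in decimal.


110100110011011001011000010000 + 1110111000001010010111100101011 = 10101011110100101100010100111011 = 2882716987

2882716987


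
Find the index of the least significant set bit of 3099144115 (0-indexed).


0b10111000101110010010111110110011. Lowest set bit at position 0

0


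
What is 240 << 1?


0b11110000 << 1 = 0b111100000 = 480

480


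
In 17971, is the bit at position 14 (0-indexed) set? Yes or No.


0b100011000110011, bit 14 = 1. Yes

Yes


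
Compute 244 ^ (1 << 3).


244 ^ (1 << 3) = 244 ^ 8 = 252

252


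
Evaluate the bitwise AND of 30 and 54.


0b11110 & 0b110110 = 0b10110 = 22

22


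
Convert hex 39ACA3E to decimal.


39ACA3E hex = 60475966 decimal

60475966


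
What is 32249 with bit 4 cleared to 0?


32249 & ~(1 << 4) = 32233

32233


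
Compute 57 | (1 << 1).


57 | (1 << 1) = 57 | 2 = 59

59


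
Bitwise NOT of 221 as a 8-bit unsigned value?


~0b11011101 = 0b100010 = 34 (8-bit unsigned)

34


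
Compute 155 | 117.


0b10011011 | 0b1110101 = 0b11111111 = 255

255


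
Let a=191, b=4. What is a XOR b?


191 ^ 4 = 187

187


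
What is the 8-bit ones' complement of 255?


255 ^ 255 = 0

0


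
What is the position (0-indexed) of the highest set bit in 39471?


0b1001101000101111. Highest set bit at position 15

15


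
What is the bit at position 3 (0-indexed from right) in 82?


0b1010010, position 3 = 0

0


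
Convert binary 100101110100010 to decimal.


100101110100010 in decimal = 19362

19362


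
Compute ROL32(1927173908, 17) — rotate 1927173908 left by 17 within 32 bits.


Rotate 0b1110010110111100101011100010100 left by 17 (32-bit) = 0b10101110001010001110010110111100 = 2921915836

2921915836


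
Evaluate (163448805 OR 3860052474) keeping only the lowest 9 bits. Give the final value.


Step 1: 163448805 | 3860052474 = 4022321151
Step 2: 4022321151 & 511 = 511

511


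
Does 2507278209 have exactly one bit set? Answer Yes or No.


0b10010101011100100000011110000001. Multiple bits set => No

No


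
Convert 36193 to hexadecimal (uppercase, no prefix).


36193 = 8D61 hex

8D61


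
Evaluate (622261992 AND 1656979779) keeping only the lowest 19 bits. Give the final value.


Step 1: 622261992 & 1656979779 = 537034816
Step 2: 537034816 & 524287 = 163904

163904


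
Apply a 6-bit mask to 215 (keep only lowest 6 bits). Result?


215 & 63 = 23

23


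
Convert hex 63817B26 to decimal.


63817B26 hex = 1669430054 decimal

1669430054


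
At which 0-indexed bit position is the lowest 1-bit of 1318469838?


0b1001110100101100100000011001110. Lowest set bit at position 1

1


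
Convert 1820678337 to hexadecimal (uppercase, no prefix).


1820678337 = 6C8558C1 hex

6C8558C1


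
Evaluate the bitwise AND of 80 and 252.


0b1010000 & 0b11111100 = 0b1010000 = 80

80


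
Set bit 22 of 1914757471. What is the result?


1914757471 | (1 << 22) = 1914757471 | 4194304 = 1918951775

1918951775


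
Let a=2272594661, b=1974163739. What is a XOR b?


2272594661 ^ 1974163739 = 4074656766

4074656766


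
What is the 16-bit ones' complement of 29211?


29211 ^ 65535 = 36324

36324


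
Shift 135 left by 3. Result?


0b10000111 << 3 = 0b10000111000 = 1080

1080


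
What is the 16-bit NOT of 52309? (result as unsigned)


~0b1100110001010101 = 0b11001110101010 = 13226 (16-bit unsigned)

13226


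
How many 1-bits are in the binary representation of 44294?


0b1010110100000110 has 7 set bits

7


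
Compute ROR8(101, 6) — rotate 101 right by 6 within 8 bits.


Rotate 0b1100101 right by 6 (8-bit) = 0b10010101 = 149

149


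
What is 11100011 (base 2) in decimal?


11100011 in decimal = 227

227


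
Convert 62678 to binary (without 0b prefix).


62678 = 1111010011010110 in binary

1111010011010110


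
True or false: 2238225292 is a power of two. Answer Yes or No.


0b10000101011010001001101110001100. Multiple bits set => No

No


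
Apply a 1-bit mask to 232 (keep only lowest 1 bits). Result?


232 & 1 = 0

0


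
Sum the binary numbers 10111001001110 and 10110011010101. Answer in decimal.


10111001001110 + 10110011010101 = 101101100100011 = 23331

23331


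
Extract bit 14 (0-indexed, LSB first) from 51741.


0b1100101000011101, position 14 = 1

1


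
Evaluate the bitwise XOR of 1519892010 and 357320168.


0b1011010100101111011011000101010 ^ 0b10101010011000100010111101000 = 0b1001111110110111111001111000010 = 1339814850

1339814850


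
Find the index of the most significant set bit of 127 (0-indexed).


0b1111111. Highest set bit at position 6

6


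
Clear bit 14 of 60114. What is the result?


60114 & ~(1 << 14) = 43730

43730


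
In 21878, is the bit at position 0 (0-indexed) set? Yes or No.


0b101010101110110, bit 0 = 0. No

No


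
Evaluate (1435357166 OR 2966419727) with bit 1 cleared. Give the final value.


Step 1: 1435357166 | 2966419727 = 4124049391
Step 2: 4124049391 & ~(1 << 1) = 4124049389

4124049389


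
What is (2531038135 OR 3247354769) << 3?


Step 1: 2531038135 | 3247354769 = 3621696439
Step 2: 3621696439 << 3 = 28973571512

28973571512


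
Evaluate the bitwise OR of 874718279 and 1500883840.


0b110100001000110010010001000111 | 0b1011001011101011010101110000000 = 0b1111101011101111010111111000111 = 2104995783

2104995783


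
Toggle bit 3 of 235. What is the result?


235 ^ (1 << 3) = 235 ^ 8 = 227

227


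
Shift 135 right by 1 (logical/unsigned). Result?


0b10000111 >> 1 = 0b1000011 = 67

67


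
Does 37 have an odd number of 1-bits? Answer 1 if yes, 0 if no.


0b100101 has 3 ones => parity 1

1


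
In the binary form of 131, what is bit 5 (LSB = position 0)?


0b10000011, position 5 = 0

0


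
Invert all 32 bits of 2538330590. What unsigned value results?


2538330590 ^ 4294967295 = 1756636705

1756636705


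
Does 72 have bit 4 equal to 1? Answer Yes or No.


0b1001000, bit 4 = 0. No

No


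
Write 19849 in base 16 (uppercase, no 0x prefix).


19849 = 4D89 hex

4D89


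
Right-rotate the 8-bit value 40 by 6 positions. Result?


Rotate 0b101000 right by 6 (8-bit) = 0b10100000 = 160

160


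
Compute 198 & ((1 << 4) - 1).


198 & 15 = 6

6


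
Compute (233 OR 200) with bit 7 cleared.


Step 1: 233 | 200 = 233
Step 2: 233 & ~(1 << 7) = 105

105


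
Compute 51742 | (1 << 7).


51742 | (1 << 7) = 51742 | 128 = 51870

51870


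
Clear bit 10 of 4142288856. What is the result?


4142288856 & ~(1 << 10) = 4142287832

4142287832


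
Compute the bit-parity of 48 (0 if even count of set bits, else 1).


0b110000 has 2 ones => parity 0

0


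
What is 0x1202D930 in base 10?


1202D930 hex = 302176560 decimal

302176560


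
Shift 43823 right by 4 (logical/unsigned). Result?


0b1010101100101111 >> 4 = 0b101010110010 = 2738

2738


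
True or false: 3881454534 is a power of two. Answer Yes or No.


0b11100111010110100100101111000110. Multiple bits set => No

No


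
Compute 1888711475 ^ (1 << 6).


1888711475 ^ (1 << 6) = 1888711475 ^ 64 = 1888711539

1888711539


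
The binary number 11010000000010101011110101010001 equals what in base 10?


11010000000010101011110101010001 in decimal = 3490364753

3490364753


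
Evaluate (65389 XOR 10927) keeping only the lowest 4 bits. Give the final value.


Step 1: 65389 ^ 10927 = 54722
Step 2: 54722 & 15 = 2

2


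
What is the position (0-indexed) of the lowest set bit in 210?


0b11010010. Lowest set bit at position 1

1


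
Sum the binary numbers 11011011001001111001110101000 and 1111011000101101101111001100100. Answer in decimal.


11011011001001111001110101000 + 1111011000101101101111001100100 = 10010110011110111101001000001100 = 2524697100

2524697100


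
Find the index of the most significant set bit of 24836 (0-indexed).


0b110000100000100. Highest set bit at position 14

14


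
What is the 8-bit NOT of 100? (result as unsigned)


~0b1100100 = 0b10011011 = 155 (8-bit unsigned)

155


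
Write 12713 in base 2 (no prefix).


12713 = 11000110101001 in binary

11000110101001


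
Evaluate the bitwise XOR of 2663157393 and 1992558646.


0b10011110101111001000111010010001 ^ 0b1110110110001000000100000110110 = 0b11101000011110001000011010100111 = 3900212903

3900212903


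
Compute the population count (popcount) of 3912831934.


0b11101001001110010001001110111110 has 18 set bits

18


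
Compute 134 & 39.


0b10000110 & 0b100111 = 0b110 = 6

6


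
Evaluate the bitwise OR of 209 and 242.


0b11010001 | 0b11110010 = 0b11110011 = 243

243


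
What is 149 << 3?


0b10010101 << 3 = 0b10010101000 = 1192

1192


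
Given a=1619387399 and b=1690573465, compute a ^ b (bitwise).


1619387399 ^ 1690573465 = 71433886

71433886


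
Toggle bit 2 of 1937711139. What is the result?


1937711139 ^ (1 << 2) = 1937711139 ^ 4 = 1937711143

1937711143


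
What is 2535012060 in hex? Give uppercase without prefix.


2535012060 = 971936DC hex

971936DC


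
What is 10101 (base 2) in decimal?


10101 in decimal = 21

21


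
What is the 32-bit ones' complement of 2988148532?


2988148532 ^ 4294967295 = 1306818763

1306818763


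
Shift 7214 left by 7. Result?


0b1110000101110 << 7 = 0b11100001011100000000 = 923392

923392


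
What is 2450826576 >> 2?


0b10010010000101001010010101010000 >> 2 = 0b100100100001010010100101010100 = 612706644

612706644


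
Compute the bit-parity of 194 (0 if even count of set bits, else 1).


0b11000010 has 3 ones => parity 1

1


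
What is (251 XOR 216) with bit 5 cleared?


Step 1: 251 ^ 216 = 35
Step 2: 35 & ~(1 << 5) = 3

3


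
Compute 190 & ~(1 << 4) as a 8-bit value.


190 & ~(1 << 4) = 174

174


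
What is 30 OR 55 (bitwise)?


0b11110 | 0b110111 = 0b111111 = 63

63


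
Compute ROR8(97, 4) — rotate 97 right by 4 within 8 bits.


Rotate 0b1100001 right by 4 (8-bit) = 0b10110 = 22

22


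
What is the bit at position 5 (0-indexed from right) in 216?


0b11011000, position 5 = 0

0


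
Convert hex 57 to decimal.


57 hex = 87 decimal

87


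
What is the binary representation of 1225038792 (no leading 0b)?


1225038792 = 1001001000001001001101111001000 in binary

1001001000001001001101111001000


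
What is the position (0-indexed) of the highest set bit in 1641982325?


0b1100001110111101010100101110101. Highest set bit at position 30

30


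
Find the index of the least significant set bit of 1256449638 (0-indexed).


0b1001010111000111110011001100110. Lowest set bit at position 1

1


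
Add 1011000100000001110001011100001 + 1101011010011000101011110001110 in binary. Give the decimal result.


1011000100000001110001011100001 + 1101011010011000101011110001110 = 11000011110011010011101001101111 = 3285006959

3285006959


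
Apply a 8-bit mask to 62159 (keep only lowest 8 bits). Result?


62159 & 255 = 207

207


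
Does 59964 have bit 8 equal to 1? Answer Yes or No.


0b1110101000111100, bit 8 = 0. No

No


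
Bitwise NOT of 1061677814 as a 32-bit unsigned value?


~0b111111010001111110101011110110 = 0b11000000101110000001010100001001 = 3233289481 (32-bit unsigned)

3233289481


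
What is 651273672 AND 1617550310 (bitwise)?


0b100110110100011010010111001000 & 0b1100000011010011101101111100110 = 0b100000010000011000000111000000 = 541163968

541163968


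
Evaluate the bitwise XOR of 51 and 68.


0b110011 ^ 0b1000100 = 0b1110111 = 119

119


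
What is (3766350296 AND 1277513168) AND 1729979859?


Step 1: 3766350296 & 1277513168 = 1076183504
Step 2: 1076183504 & 1729979859 = 1074086352

1074086352


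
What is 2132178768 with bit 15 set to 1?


2132178768 | (1 << 15) = 2132178768 | 32768 = 2132211536

2132211536


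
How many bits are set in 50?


0b110010 has 3 set bits

3


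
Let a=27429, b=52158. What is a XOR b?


27429 ^ 52158 = 41115

41115


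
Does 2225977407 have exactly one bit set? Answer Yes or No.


0b10000100101011011011100000111111. Multiple bits set => No

No


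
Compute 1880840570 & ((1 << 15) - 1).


1880840570 & 32767 = 22906

22906


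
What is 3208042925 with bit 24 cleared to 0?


3208042925 & ~(1 << 24) = 3191265709

3191265709


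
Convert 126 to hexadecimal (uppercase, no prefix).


126 = 7E hex

7E


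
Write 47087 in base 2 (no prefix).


47087 = 1011011111101111 in binary

1011011111101111


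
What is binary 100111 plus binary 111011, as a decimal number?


100111 + 111011 = 1100010 = 98

98


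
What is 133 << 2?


0b10000101 << 2 = 0b1000010100 = 532

532


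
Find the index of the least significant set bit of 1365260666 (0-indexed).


0b1010001011000000011100101111010. Lowest set bit at position 1

1


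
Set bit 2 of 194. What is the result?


194 | (1 << 2) = 194 | 4 = 198

198


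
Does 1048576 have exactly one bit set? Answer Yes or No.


0b100000000000000000000. Only one bit set => Yes

Yes


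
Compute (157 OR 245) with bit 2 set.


Step 1: 157 | 245 = 253
Step 2: 253 | (1 << 2) = 253 | 4 = 253

253


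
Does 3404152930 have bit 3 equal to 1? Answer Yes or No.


0b11001010111001110100000001100010, bit 3 = 0. No

No


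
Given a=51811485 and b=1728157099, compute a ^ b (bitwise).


51811485 ^ 1728157099 = 1679229238

1679229238


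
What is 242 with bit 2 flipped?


242 ^ (1 << 2) = 242 ^ 4 = 246

246


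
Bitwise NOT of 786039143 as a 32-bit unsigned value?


~0b101110110110100000000101100111 = 0b11010001001001011111111010011000 = 3508928152 (32-bit unsigned)

3508928152


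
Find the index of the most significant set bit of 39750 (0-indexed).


0b1001101101000110. Highest set bit at position 15

15


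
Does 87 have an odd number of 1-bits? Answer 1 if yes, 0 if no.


0b1010111 has 5 ones => parity 1

1


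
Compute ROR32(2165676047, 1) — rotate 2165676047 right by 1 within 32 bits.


Rotate 0b10000001000101011001100000001111 right by 1 (32-bit) = 0b11000000100010101100110000000111 = 3230321671

3230321671


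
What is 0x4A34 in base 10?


4A34 hex = 18996 decimal

18996


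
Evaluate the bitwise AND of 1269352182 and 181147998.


0b1001011101010001100011011110110 & 0b1010110011000001100101011110 = 0b1010100010000000000001010110 = 176685142

176685142


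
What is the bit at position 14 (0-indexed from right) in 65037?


0b1111111000001101, position 14 = 1

1


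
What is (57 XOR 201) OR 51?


Step 1: 57 ^ 201 = 240
Step 2: 240 | 51 = 243

243


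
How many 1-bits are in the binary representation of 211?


0b11010011 has 5 set bits

5


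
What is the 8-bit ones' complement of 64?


64 ^ 255 = 191

191


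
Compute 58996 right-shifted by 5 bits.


0b1110011001110100 >> 5 = 0b11100110011 = 1843

1843


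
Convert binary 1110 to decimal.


1110 in decimal = 14

14


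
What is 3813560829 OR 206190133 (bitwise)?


0b11100011010011100101000111111101 | 0b1100010010100011011000110101 = 0b11101111010011100111011111111101 = 4014897149

4014897149


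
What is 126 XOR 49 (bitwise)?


0b1111110 ^ 0b110001 = 0b1001111 = 79

79


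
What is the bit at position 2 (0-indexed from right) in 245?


0b11110101, position 2 = 1

1


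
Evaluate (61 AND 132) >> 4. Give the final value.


Step 1: 61 & 132 = 4
Step 2: 4 >> 4 = 0

0


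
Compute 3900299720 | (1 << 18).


3900299720 | (1 << 18) = 3900299720 | 262144 = 3900561864

3900561864


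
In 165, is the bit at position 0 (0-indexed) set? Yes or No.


0b10100101, bit 0 = 1. Yes

Yes


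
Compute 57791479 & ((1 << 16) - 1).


57791479 & 65535 = 54263

54263


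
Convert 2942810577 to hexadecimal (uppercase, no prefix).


2942810577 = AF67B9D1 hex

AF67B9D1


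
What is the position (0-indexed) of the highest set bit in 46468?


0b1011010110000100. Highest set bit at position 15

15


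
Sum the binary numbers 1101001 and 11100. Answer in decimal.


1101001 + 11100 = 10000101 = 133

133


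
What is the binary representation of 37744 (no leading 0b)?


37744 = 1001001101110000 in binary

1001001101110000


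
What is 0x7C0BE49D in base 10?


7C0BE49D hex = 2081154205 decimal

2081154205


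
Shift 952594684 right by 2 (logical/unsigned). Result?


0b111000110001110111000011111100 >> 2 = 0b1110001100011101110000111111 = 238148671

238148671


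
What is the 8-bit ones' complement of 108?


108 ^ 255 = 147

147


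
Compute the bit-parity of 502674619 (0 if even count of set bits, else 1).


0b11101111101100011010010111011 has 19 ones => parity 1

1


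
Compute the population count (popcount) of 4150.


0b1000000110110 has 5 set bits

5


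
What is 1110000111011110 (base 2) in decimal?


1110000111011110 in decimal = 57822

57822


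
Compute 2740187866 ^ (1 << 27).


2740187866 ^ (1 << 27) = 2740187866 ^ 134217728 = 2874405594

2874405594


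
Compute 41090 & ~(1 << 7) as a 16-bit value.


41090 & ~(1 << 7) = 40962

40962


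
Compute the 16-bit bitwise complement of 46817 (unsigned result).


~0b1011011011100001 = 0b100100100011110 = 18718 (16-bit unsigned)

18718


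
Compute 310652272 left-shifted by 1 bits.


0b10010100001000010110101110000 << 1 = 0b100101000010000101101011100000 = 621304544

621304544


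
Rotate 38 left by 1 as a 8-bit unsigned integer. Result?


Rotate 0b100110 left by 1 (8-bit) = 0b1001100 = 76

76


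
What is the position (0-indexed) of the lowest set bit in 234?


0b11101010. Lowest set bit at position 1

1


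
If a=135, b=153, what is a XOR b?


135 ^ 153 = 30

30


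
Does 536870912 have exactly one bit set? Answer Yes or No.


0b100000000000000000000000000000. Only one bit set => Yes

Yes


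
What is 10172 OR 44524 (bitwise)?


0b10011110111100 | 0b1010110111101100 = 0b1010111111111100 = 45052

45052


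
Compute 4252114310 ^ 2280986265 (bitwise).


0b11111101011100100001110110000110 ^ 0b10000111111101010001011010011001 = 0b1111010100001110000101100011111 = 2055670559

2055670559


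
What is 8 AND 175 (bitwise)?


0b1000 & 0b10101111 = 0b1000 = 8

8


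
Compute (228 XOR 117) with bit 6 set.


Step 1: 228 ^ 117 = 145
Step 2: 145 | (1 << 6) = 145 | 64 = 209

209


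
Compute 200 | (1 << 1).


200 | (1 << 1) = 200 | 2 = 202

202


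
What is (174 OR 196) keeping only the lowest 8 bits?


Step 1: 174 | 196 = 238
Step 2: 238 & 255 = 238

238


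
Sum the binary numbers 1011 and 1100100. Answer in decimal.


1011 + 1100100 = 1101111 = 111

111


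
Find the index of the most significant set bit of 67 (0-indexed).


0b1000011. Highest set bit at position 6

6


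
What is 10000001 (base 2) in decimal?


10000001 in decimal = 129

129


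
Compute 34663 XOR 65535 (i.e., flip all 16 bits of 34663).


34663 ^ 65535 = 30872

30872


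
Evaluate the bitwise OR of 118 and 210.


0b1110110 | 0b11010010 = 0b11110110 = 246

246


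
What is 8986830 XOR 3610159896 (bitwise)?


0b100010010010000011001110 ^ 0b11010111001011101010101100011000 = 0b11010111101001111000101111010110 = 3618081750

3618081750


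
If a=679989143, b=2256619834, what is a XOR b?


679989143 ^ 2256619834 = 2919663277

2919663277


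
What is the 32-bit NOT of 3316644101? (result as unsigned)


~0b11000101101011111111100100000101 = 0b111010010100000000011011111010 = 978323194 (32-bit unsigned)

978323194


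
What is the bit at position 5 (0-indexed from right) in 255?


0b11111111, position 5 = 1

1


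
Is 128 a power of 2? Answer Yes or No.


0b10000000. Only one bit set => Yes

Yes


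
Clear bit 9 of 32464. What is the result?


32464 & ~(1 << 9) = 31952

31952


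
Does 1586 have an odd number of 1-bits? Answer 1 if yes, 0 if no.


0b11000110010 has 5 ones => parity 1

1


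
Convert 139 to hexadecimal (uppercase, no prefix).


139 = 8B hex

8B


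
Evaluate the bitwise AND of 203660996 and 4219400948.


0b1100001000111001111011000100 & 0b11111011011111101111001011110100 = 0b1000001000101001001011000100 = 136483524

136483524


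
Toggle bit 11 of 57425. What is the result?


57425 ^ (1 << 11) = 57425 ^ 2048 = 59473

59473


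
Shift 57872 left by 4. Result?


0b1110001000010000 << 4 = 0b11100010000100000000 = 925952

925952


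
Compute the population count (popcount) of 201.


0b11001001 has 4 set bits

4


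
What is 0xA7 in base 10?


A7 hex = 167 decimal

167


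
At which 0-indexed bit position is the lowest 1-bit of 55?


0b110111. Lowest set bit at position 0

0


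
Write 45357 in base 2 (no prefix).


45357 = 1011000100101101 in binary

1011000100101101


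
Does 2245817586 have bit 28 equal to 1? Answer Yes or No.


0b10000101110111000111010011110010, bit 28 = 0. No

No


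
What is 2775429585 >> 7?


0b10100101011011011011000111010001 >> 7 = 0b1010010101101101101100011 = 21683043

21683043


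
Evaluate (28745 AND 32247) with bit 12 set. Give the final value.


Step 1: 28745 & 32247 = 28737
Step 2: 28737 | (1 << 12) = 28737 | 4096 = 28737

28737


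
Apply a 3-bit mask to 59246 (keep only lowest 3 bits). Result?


59246 & 7 = 6

6


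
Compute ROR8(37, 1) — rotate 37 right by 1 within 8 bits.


Rotate 0b100101 right by 1 (8-bit) = 0b10010010 = 146

146


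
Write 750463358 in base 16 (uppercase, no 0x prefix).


750463358 = 2CBB297E hex

2CBB297E


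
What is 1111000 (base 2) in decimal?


1111000 in decimal = 120

120


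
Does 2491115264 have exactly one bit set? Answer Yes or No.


0b10010100011110110110011100000000. Multiple bits set => No

No


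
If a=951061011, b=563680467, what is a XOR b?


951061011 ^ 563680467 = 422125248

422125248


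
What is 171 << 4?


0b10101011 << 4 = 0b101010110000 = 2736

2736


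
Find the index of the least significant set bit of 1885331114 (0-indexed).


0b1110000010111111101111010101010. Lowest set bit at position 1

1


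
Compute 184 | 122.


0b10111000 | 0b1111010 = 0b11111010 = 250

250


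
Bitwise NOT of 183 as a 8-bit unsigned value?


~0b10110111 = 0b1001000 = 72 (8-bit unsigned)

72


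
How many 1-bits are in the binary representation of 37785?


0b1001001110011001 has 8 set bits

8


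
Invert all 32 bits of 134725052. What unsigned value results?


134725052 ^ 4294967295 = 4160242243

4160242243


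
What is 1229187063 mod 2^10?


1229187063 & 1023 = 1015

1015


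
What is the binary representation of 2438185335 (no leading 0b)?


2438185335 = 10010001010100111100000101110111 in binary

10010001010100111100000101110111


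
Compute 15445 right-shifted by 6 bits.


0b11110001010101 >> 6 = 0b11110001 = 241

241


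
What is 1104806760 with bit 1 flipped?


1104806760 ^ (1 << 1) = 1104806760 ^ 2 = 1104806762

1104806762


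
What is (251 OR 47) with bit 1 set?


Step 1: 251 | 47 = 255
Step 2: 255 | (1 << 1) = 255 | 2 = 255

255


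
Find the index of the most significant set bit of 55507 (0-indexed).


0b1101100011010011. Highest set bit at position 15

15


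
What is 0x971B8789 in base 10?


971B8789 hex = 2535163785 decimal

2535163785


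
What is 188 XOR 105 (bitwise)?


0b10111100 ^ 0b1101001 = 0b11010101 = 213

213


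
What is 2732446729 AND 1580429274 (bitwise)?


0b10100010110111011101010000001001 & 0b1011110001100110110111111011010 = 0b10000100010100010000001000 = 34685960

34685960


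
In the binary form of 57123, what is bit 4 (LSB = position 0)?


0b1101111100100011, position 4 = 0

0


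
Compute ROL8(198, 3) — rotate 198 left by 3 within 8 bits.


Rotate 0b11000110 left by 3 (8-bit) = 0b110110 = 54

54


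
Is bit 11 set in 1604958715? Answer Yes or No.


0b1011111101010011011100111111011, bit 11 = 1. Yes

Yes


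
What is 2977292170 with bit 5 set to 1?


2977292170 | (1 << 5) = 2977292170 | 32 = 2977292202

2977292202


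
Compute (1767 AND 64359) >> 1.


Step 1: 1767 & 64359 = 615
Step 2: 615 >> 1 = 307

307


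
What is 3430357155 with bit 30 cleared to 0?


3430357155 & ~(1 << 30) = 2356615331

2356615331


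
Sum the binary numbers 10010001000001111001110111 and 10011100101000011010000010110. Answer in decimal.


10010001000001111001110111 + 10011100101000011010000010110 = 10101110110000101001010001101 = 366498445

366498445


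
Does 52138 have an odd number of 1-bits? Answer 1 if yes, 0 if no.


0b1100101110101010 has 9 ones => parity 1

1


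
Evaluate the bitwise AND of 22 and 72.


0b10110 & 0b1001000 = 0b0 = 0

0


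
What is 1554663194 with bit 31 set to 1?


1554663194 | (1 << 31) = 1554663194 | 2147483648 = 3702146842

3702146842


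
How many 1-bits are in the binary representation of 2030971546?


0b1111001000011100010101010011010 has 15 set bits

15


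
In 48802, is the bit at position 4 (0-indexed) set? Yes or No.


0b1011111010100010, bit 4 = 0. No

No


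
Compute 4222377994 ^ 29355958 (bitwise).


0b11111011101011000110000000001010 ^ 0b1101111111110111110110110 = 0b11111010000100111000111110111100 = 4195585980

4195585980


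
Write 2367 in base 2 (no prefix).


2367 = 100100111111 in binary

100100111111


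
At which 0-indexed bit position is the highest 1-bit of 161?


0b10100001. Highest set bit at position 7

7


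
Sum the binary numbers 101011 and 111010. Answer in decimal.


101011 + 111010 = 1100101 = 101

101


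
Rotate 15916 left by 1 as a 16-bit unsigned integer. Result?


Rotate 0b11111000101100 left by 1 (16-bit) = 0b111110001011000 = 31832

31832


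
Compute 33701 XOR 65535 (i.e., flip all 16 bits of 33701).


33701 ^ 65535 = 31834

31834


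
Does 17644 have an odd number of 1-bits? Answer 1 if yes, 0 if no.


0b100010011101100 has 7 ones => parity 1

1


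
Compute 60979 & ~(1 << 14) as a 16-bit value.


60979 & ~(1 << 14) = 44595

44595


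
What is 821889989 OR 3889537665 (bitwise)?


0b110000111111010000101111000101 | 0b11100111110101011010001010000001 = 0b11110111111111011010101111000101 = 4160596933

4160596933


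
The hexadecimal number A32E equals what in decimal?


A32E hex = 41774 decimal

41774


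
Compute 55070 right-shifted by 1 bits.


0b1101011100011110 >> 1 = 0b110101110001111 = 27535

27535


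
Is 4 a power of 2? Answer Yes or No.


0b100. Only one bit set => Yes

Yes


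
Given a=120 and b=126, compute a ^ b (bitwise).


120 ^ 126 = 6

6


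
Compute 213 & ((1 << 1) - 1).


213 & 1 = 1

1


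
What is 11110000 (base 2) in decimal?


11110000 in decimal = 240

240


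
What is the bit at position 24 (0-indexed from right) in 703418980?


0b101001111011010101001001100100, position 24 = 1

1


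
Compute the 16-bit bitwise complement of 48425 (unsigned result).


~0b1011110100101001 = 0b100001011010110 = 17110 (16-bit unsigned)

17110


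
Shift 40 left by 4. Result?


0b101000 << 4 = 0b1010000000 = 640

640


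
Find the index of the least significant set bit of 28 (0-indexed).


0b11100. Lowest set bit at position 2

2


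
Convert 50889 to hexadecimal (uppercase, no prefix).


50889 = C6C9 hex

C6C9


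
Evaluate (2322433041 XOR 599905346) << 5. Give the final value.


Step 1: 2322433041 ^ 599905346 = 2846642259
Step 2: 2846642259 << 5 = 91092552288

91092552288


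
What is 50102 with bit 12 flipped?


50102 ^ (1 << 12) = 50102 ^ 4096 = 54198

54198


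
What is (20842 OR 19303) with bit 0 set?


Step 1: 20842 | 19303 = 23407
Step 2: 23407 | (1 << 0) = 23407 | 1 = 23407

23407


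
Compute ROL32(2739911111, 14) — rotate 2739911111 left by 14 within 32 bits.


Rotate 0b10100011010011111011100111000111 left by 14 (32-bit) = 0b11101110011100011110100011010011 = 4000442579

4000442579


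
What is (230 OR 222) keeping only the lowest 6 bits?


Step 1: 230 | 222 = 254
Step 2: 254 & 63 = 62

62


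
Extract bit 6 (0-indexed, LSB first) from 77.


0b1001101, position 6 = 1

1


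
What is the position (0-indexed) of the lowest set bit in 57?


0b111001. Lowest set bit at position 0

0


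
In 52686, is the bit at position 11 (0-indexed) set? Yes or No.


0b1100110111001110, bit 11 = 1. Yes

Yes


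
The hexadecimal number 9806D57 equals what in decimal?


9806D57 hex = 159411543 decimal

159411543


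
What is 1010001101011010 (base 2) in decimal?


1010001101011010 in decimal = 41818

41818


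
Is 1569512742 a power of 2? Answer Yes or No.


0b1011101100011001101110100100110. Multiple bits set => No

No


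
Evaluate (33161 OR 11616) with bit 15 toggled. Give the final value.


Step 1: 33161 | 11616 = 44521
Step 2: 44521 ^ (1 << 15) = 44521 ^ 32768 = 11753

11753


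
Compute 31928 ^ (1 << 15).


31928 ^ (1 << 15) = 31928 ^ 32768 = 64696

64696


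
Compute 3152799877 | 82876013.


0b10111011111010111110100010000101 | 0b100111100001001011001101101 = 0b10111111111110111111111011101101 = 3220963053

3220963053


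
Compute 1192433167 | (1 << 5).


1192433167 | (1 << 5) = 1192433167 | 32 = 1192433199

1192433199


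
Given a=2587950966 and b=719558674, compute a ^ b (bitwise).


2587950966 ^ 719558674 = 2963498852

2963498852


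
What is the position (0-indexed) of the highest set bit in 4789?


0b1001010110101. Highest set bit at position 12

12


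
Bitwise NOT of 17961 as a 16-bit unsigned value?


~0b100011000101001 = 0b1011100111010110 = 47574 (16-bit unsigned)

47574


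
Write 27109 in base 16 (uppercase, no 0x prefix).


27109 = 69E5 hex

69E5


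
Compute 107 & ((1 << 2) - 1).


107 & 3 = 3

3


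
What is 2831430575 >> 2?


0b10101000110001000011001110101111 >> 2 = 0b101010001100010000110011101011 = 707857643

707857643


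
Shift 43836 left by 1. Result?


0b1010101100111100 << 1 = 0b10101011001111000 = 87672

87672


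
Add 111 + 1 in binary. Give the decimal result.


111 + 1 = 1000 = 8

8


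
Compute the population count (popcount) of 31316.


0b111101001010100 has 8 set bits

8


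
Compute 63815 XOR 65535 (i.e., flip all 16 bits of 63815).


63815 ^ 65535 = 1720

1720


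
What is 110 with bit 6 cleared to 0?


110 & ~(1 << 6) = 46

46


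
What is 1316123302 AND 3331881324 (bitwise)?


0b1001110011100100111001010100110 & 0b11000110100110000111100101101100 = 0b1000110000100000111000000100100 = 1175482404

1175482404


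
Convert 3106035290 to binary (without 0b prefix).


3106035290 = 10111001001000100101011001011010 in binary

10111001001000100101011001011010


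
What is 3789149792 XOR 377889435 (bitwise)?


0b11100001110110011101011001100000 ^ 0b10110100001100010001010011011 = 0b11110111010111111111010011111011 = 4150260987

4150260987


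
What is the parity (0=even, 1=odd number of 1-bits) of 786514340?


0b101110111000010100000110100100 has 13 ones => parity 1

1


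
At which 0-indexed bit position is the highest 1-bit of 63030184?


0b11110000011100001110101000. Highest set bit at position 25

25


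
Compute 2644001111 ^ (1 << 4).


2644001111 ^ (1 << 4) = 2644001111 ^ 16 = 2644001095

2644001095


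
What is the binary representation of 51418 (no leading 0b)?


51418 = 1100100011011010 in binary

1100100011011010


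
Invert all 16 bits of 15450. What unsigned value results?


15450 ^ 65535 = 50085

50085


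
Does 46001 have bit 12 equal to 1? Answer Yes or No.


0b1011001110110001, bit 12 = 1. Yes

Yes


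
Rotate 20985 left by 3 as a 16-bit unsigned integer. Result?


Rotate 0b101000111111001 left by 3 (16-bit) = 0b1000111111001010 = 36810

36810


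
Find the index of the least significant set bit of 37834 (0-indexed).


0b1001001111001010. Lowest set bit at position 1

1


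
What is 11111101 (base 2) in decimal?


11111101 in decimal = 253

253


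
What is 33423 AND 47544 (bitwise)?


0b1000001010001111 & 0b1011100110111000 = 0b1000000010001000 = 32904

32904


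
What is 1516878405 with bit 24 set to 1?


1516878405 | (1 << 24) = 1516878405 | 16777216 = 1533655621

1533655621


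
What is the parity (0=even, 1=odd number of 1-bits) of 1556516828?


0b1011100110001101000111111011100 has 18 ones => parity 0

0


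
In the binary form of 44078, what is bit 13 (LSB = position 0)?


0b1010110000101110, position 13 = 1

1


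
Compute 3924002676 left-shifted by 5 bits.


0b11101001111000111000011101110100 << 5 = 0b1110100111100011100001110111010000000 = 125568085632

125568085632


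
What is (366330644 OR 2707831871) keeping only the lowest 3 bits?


Step 1: 366330644 | 2707831871 = 3052928831
Step 2: 3052928831 & 7 = 7

7


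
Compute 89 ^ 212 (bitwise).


0b1011001 ^ 0b11010100 = 0b10001101 = 141

141


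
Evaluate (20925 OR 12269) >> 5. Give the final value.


Step 1: 20925 | 12269 = 32765
Step 2: 32765 >> 5 = 1023

1023


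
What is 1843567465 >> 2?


0b1101101111000101001101101101001 >> 2 = 0b11011011110001010011011011010 = 460891866

460891866


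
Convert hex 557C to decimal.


557C hex = 21884 decimal

21884


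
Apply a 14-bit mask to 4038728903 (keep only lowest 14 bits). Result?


4038728903 & 16383 = 7367

7367


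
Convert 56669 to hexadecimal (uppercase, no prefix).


56669 = DD5D hex

DD5D


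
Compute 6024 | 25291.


0b1011110001000 | 0b110001011001011 = 0b111011111001011 = 30667

30667


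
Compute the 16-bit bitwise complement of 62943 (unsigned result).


~0b1111010111011111 = 0b101000100000 = 2592 (16-bit unsigned)

2592


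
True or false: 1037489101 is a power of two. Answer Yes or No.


0b111101110101101101001111001101. Multiple bits set => No

No


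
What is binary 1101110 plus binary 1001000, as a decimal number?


1101110 + 1001000 = 10110110 = 182

182


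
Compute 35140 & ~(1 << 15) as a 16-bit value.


35140 & ~(1 << 15) = 2372

2372


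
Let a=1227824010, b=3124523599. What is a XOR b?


1227824010 ^ 3124523599 = 4078135749

4078135749


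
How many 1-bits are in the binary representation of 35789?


0b1000101111001101 has 9 set bits

9


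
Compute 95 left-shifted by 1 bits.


0b1011111 << 1 = 0b10111110 = 190

190


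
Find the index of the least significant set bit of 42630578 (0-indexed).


0b10100010100111110110110010. Lowest set bit at position 1

1


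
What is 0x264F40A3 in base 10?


264F40A3 hex = 642728099 decimal

642728099


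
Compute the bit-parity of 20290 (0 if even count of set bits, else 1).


0b100111101000010 has 7 ones => parity 1

1


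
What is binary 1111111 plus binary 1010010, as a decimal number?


1111111 + 1010010 = 11010001 = 209

209


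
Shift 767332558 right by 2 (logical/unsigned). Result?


0b101101101111001001000011001110 >> 2 = 0b1011011011110010010000110011 = 191833139

191833139


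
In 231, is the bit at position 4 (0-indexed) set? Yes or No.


0b11100111, bit 4 = 0. No

No


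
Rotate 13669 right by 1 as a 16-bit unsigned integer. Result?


Rotate 0b11010101100101 right by 1 (16-bit) = 0b1001101010110010 = 39602

39602


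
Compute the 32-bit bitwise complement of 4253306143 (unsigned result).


~0b11111101100001000100110100011111 = 0b10011110111011001011100000 = 41661152 (32-bit unsigned)

41661152


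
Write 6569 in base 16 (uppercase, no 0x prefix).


6569 = 19A9 hex

19A9


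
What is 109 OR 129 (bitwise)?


0b1101101 | 0b10000001 = 0b11101101 = 237

237


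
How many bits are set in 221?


0b11011101 has 6 set bits

6


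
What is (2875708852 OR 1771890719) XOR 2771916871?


Step 1: 2875708852 | 1771890719 = 3959422399
Step 2: 3959422399 ^ 2771916871 = 1321723384

1321723384


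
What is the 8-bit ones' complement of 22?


22 ^ 255 = 233

233


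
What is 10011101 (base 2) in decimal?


10011101 in decimal = 157

157


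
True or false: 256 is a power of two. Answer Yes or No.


0b100000000. Only one bit set => Yes

Yes


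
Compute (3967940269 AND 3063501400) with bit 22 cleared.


Step 1: 3967940269 & 3063501400 = 2759938568
Step 2: 2759938568 & ~(1 << 22) = 2759938568

2759938568


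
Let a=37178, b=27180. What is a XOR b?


37178 ^ 27180 = 64278

64278


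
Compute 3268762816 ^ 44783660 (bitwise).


0b11000010110101010101110011000000 ^ 0b10101010110101100000101100 = 0b11000000011111100000010011101100 = 3229484268

3229484268


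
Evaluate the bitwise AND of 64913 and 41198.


0b1111110110010001 & 0b1010000011101110 = 0b1010000010000000 = 41088

41088


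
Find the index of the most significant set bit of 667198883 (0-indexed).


0b100111110001001010010110100011. Highest set bit at position 29

29


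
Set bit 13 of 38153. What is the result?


38153 | (1 << 13) = 38153 | 8192 = 46345

46345


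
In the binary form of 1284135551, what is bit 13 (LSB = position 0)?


0b1001100100010100101101001111111, position 13 = 0

0


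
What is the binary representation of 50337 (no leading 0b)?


50337 = 1100010010100001 in binary

1100010010100001


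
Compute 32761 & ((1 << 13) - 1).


32761 & 8191 = 8185

8185


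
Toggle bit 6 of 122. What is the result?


122 ^ (1 << 6) = 122 ^ 64 = 58

58


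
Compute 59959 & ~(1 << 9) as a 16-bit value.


59959 & ~(1 << 9) = 59447

59447


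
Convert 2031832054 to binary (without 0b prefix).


2031832054 = 1111001000110110100101111110110 in binary

1111001000110110100101111110110


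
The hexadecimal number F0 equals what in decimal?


F0 hex = 240 decimal

240


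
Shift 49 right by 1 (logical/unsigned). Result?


0b110001 >> 1 = 0b11000 = 24

24


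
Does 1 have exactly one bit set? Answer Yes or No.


0b1. Only one bit set => Yes

Yes


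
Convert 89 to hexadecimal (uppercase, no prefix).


89 = 59 hex

59
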